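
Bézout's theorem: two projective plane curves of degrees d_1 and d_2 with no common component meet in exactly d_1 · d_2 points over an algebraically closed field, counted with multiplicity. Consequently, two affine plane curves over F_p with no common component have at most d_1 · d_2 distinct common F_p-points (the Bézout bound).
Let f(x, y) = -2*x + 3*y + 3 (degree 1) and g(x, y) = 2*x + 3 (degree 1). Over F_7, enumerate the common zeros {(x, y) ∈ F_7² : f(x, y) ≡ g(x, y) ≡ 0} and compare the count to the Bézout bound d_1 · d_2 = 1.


Common zeros: {(2, 5)}; count = 1; Bézout bound = 1.

deg(f) = 1, deg(g) = 1, so Bézout bound = 1.
Scan x ∈ F_7. For each x, list the y ∈ F_7 with f(x, y) ≡ 0 and those with g(x, y) ≡ 0 (mod 7); the common zeros in that column are the intersection.
  x = 0: f ≡ 0 at y ∈ {6}; g ≡ 0 at y ∈ ∅; common: ∅.
  x = 1: f ≡ 0 at y ∈ {2}; g ≡ 0 at y ∈ ∅; common: ∅.
  x = 2: f ≡ 0 at y ∈ {5}; g ≡ 0 at y ∈ {0, 1, 2, 3, 4, 5, 6}; common: {5}.
  x = 3: f ≡ 0 at y ∈ {1}; g ≡ 0 at y ∈ ∅; common: ∅.
  x = 4: f ≡ 0 at y ∈ {4}; g ≡ 0 at y ∈ ∅; common: ∅.
  x = 5: f ≡ 0 at y ∈ {0}; g ≡ 0 at y ∈ ∅; common: ∅.
  x = 6: f ≡ 0 at y ∈ {3}; g ≡ 0 at y ∈ ∅; common: ∅.
Collecting: common zeros = {(2, 5)}, so the count is 1.
Comparison with the Bézout bound: 1 ≤ 1 = deg(f)·deg(g), as expected for curves with no common component (the bound is attained).


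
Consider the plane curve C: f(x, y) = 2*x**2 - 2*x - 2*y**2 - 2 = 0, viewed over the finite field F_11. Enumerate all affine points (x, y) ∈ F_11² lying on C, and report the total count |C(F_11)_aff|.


Affine F_11-points: {(2, 1), (2, 10), (3, 4), (3, 7), (4, 0), (8, 0), (9, 4), (9, 7), (10, 1), (10, 10)}; count = 10.

For each of the 121 pairs (x, y) ∈ F_11², evaluate f(x, y) mod 11. Record the zeros.
  x = 0: [0↦9, 1↦7, 2↦1, 3↦2, 4↦10, 5↦3, 6↦3, 7↦10, 8↦2, 9↦1, 10↦7]  zeros at y ∈ ∅
  x = 1: [0↦9, 1↦7, 2↦1, 3↦2, 4↦10, 5↦3, 6↦3, 7↦10, 8↦2, 9↦1, 10↦7]  zeros at y ∈ ∅
  x = 2: [0↦2, 1↦0, 2↦5, 3↦6, 4↦3, 5↦7, 6↦7, 7↦3, 8↦6, 9↦5, 10↦0]  zeros at y ∈ {1, 10}
  x = 3: [0↦10, 1↦8, 2↦2, 3↦3, 4↦0, 5↦4, 6↦4, 7↦0, 8↦3, 9↦2, 10↦8]  zeros at y ∈ {4, 7}
  x = 4: [0↦0, 1↦9, 2↦3, 3↦4, 4↦1, 5↦5, 6↦5, 7↦1, 8↦4, 9↦3, 10↦9]  zeros at y ∈ {0}
  x = 5: [0↦5, 1↦3, 2↦8, 3↦9, 4↦6, 5↦10, 6↦10, 7↦6, 8↦9, 9↦8, 10↦3]  zeros at y ∈ ∅
  x = 6: [0↦3, 1↦1, 2↦6, 3↦7, 4↦4, 5↦8, 6↦8, 7↦4, 8↦7, 9↦6, 10↦1]  zeros at y ∈ ∅
  x = 7: [0↦5, 1↦3, 2↦8, 3↦9, 4↦6, 5↦10, 6↦10, 7↦6, 8↦9, 9↦8, 10↦3]  zeros at y ∈ ∅
  x = 8: [0↦0, 1↦9, 2↦3, 3↦4, 4↦1, 5↦5, 6↦5, 7↦1, 8↦4, 9↦3, 10↦9]  zeros at y ∈ {0}
  x = 9: [0↦10, 1↦8, 2↦2, 3↦3, 4↦0, 5↦4, 6↦4, 7↦0, 8↦3, 9↦2, 10↦8]  zeros at y ∈ {4, 7}
  x = 10: [0↦2, 1↦0, 2↦5, 3↦6, 4↦3, 5↦7, 6↦7, 7↦3, 8↦6, 9↦5, 10↦0]  zeros at y ∈ {1, 10}
Collecting zeros: affine points = {(2, 1), (2, 10), (3, 4), (3, 7), (4, 0), (8, 0), (9, 4), (9, 7), (10, 1), (10, 10)}.
Total count |C(F_11)_aff| = 10.


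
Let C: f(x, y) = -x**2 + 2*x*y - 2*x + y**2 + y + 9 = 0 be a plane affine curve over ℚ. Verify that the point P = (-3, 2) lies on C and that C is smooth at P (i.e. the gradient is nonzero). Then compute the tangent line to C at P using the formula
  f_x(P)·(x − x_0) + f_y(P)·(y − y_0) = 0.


Tangent line at P: 8*x - y + 26 = 0.

Step 1: f(-3, 2) = 0, so P lies on C.
Step 2: partial derivatives
  f_x(x, y) = -2*x + 2*y - 2, f_y(x, y) = 2*x + 2*y + 1.
  f_x(P) = 8, f_y(P) = -1 (gradient nonzero, so P is smooth).
Step 3: tangent line at P: 8·(x − -3) + -1·(y − 2) = 0.
Expanding: 8*x - y + 26 = 0.


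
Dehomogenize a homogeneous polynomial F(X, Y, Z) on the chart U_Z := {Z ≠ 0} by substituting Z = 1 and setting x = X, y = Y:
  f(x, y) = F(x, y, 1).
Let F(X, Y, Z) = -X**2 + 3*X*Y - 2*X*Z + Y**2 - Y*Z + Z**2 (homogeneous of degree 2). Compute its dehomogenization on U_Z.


f(x, y) = -x**2 + 3*x*y - 2*x + y**2 - y + 1

On U_Z we set Z = 1. Each monomial c·X^i·Y^j·Z^k in F becomes c·x^i·y^j·1^k = c·x^i·y^j.
Substituting Z = 1: F(X, Y, 1) = -x**2 + 3*x*y - 2*x + y**2 - y + 1.
Note: deg(f) ≤ deg(F) = 2; strict inequality happens when F is divisible by Z (lost terms).


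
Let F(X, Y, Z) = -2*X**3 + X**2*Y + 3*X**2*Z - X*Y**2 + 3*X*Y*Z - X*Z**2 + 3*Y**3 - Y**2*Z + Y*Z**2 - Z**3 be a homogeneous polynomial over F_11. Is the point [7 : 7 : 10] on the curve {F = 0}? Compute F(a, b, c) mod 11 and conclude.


F(7,7,10) ≡ 0 (mod 11); P is on the curve.

Evaluate F(7, 7, 10) term-by-term (mod 11).
  -2*X**3 ↦ -2·343·1·1 = -686
  X**2*Y ↦ 1·49·7·1 = 343
  3*X**2*Z ↦ 3·49·1·10 = 1470
  -X*Y**2 ↦ -1·7·49·1 = -343
  3*X*Y*Z ↦ 3·7·7·10 = 1470
  -X*Z**2 ↦ -1·7·1·100 = -700
  3*Y**3 ↦ 3·1·343·1 = 1029
  -Y**2*Z ↦ -1·1·49·10 = -490
  Y*Z**2 ↦ 1·1·7·100 = 700
  -Z**3 ↦ -1·1·1·1000 = -1000
Sum: F(7, 7, 10) = (-686) + (343) + (1470) + (-343) + (1470) + (-700) + (1029) + (-490) + (700) + (-1000) = 1793.
Reducing mod 11: 1793 ≡ 0 (mod 11).
Since F(a, b, c) ≡ 0 (mod 11), P lies on the curve.


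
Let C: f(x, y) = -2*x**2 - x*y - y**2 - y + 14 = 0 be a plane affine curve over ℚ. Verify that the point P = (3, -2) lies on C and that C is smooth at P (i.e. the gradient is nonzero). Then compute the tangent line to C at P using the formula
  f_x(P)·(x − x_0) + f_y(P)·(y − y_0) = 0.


Tangent line at P: 30 - 10*x = 0.

Step 1: f(3, -2) = 0, so P lies on C.
Step 2: partial derivatives
  f_x(x, y) = -4*x - y, f_y(x, y) = -x - 2*y - 1.
  f_x(P) = -10, f_y(P) = 0 (gradient nonzero, so P is smooth).
Step 3: tangent line at P: -10·(x − 3) + 0·(y − -2) = 0.
Expanding: 30 - 10*x = 0.


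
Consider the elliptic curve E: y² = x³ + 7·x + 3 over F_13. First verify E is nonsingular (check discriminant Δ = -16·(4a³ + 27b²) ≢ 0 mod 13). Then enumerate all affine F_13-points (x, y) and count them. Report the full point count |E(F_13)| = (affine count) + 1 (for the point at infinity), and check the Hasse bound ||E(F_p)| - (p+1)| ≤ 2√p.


Affine points = {(0, 4), (0, 9), (2, 5), (2, 8), (3, 5), (3, 8), (4, 2), (4, 11), (6, 1), (6, 12), (8, 5), (8, 8)}; affine count = 12; |E(F_13)| = 13.

Discriminant check: Δ ∝ 4a³ + 27b² = 4·7³ + 27·3² = 4·343 + 27·9 ≡ 3 (mod 13). Nonzero ⇒ E is nonsingular.
For each x ∈ F_13, compute rhs = x³ + 7·x + 3 mod 13, then count y ∈ F_13 with y² ≡ rhs.
  x = 0: rhs = 3, matching y values: 4, 9 (2 points).
  x = 1: rhs = 11, matching y values: none (0 points).
  x = 2: rhs = 12, matching y values: 5, 8 (2 points).
  x = 3: rhs = 12, matching y values: 5, 8 (2 points).
  x = 4: rhs = 4, matching y values: 2, 11 (2 points).
  x = 5: rhs = 7, matching y values: none (0 points).
  x = 6: rhs = 1, matching y values: 1, 12 (2 points).
  x = 7: rhs = 5, matching y values: none (0 points).
  x = 8: rhs = 12, matching y values: 5, 8 (2 points).
  x = 9: rhs = 2, matching y values: none (0 points).
  x = 10: rhs = 7, matching y values: none (0 points).
  x = 11: rhs = 7, matching y values: none (0 points).
  x = 12: rhs = 8, matching y values: none (0 points).
Total affine count: 12.
Full point count |E(F_13)| = 12 + 1 = 13.
Hasse bound: |13 − (13+1)| = |-1| = 1 ≤ 2√13 ≈ 7.2111 ✓.


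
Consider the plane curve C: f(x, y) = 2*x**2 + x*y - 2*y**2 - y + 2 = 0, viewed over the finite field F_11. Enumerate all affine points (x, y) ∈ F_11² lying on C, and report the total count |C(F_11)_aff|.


Affine F_11-points: {(2, 8), (2, 9), (5, 5), (5, 8), (6, 1), (6, 7), (7, 7), (8, 10), (9, 5), (9, 10), (10, 1), (10, 9)}; count = 12.

For each of the 121 pairs (x, y) ∈ F_11², evaluate f(x, y) mod 11. Record the zeros.
  x = 0: [0↦2, 1↦10, 2↦3, 3↦3, 4↦10, 5↦2, 6↦1, 7↦7, 8↦9, 9↦7, 10↦1]  zeros at y ∈ ∅
  x = 1: [0↦4, 1↦2, 2↦7, 3↦8, 4↦5, 5↦9, 6↦9, 7↦5, 8↦8, 9↦7, 10↦2]  zeros at y ∈ ∅
  x = 2: [0↦10, 1↦9, 2↦4, 3↦6, 4↦4, 5↦9, 6↦10, 7↦7, 8↦0, 9↦0, 10↦7]  zeros at y ∈ {8, 9}
  x = 3: [0↦9, 1↦9, 2↦5, 3↦8, 4↦7, 5↦2, 6↦4, 7↦2, 8↦7, 9↦8, 10↦5]  zeros at y ∈ ∅
  x = 4: [0↦1, 1↦2, 2↦10, 3↦3, 4↦3, 5↦10, 6↦2, 7↦1, 8↦7, 9↦9, 10↦7]  zeros at y ∈ ∅
  x = 5: [0↦8, 1↦10, 2↦8, 3↦2, 4↦3, 5↦0, 6↦4, 7↦4, 8↦0, 9↦3, 10↦2]  zeros at y ∈ {5, 8}
  x = 6: [0↦8, 1↦0, 2↦10, 3↦5, 4↦7, 5↦5, 6↦10, 7↦0, 8↦8, 9↦1, 10↦1]  zeros at y ∈ {1, 7}
  x = 7: [0↦1, 1↦5, 2↦5, 3↦1, 4↦4, 5↦3, 6↦9, 7↦0, 8↦9, 9↦3, 10↦4]  zeros at y ∈ {7}
  x = 8: [0↦9, 1↦3, 2↦4, 3↦1, 4↦5, 5↦5, 6↦1, 7↦4, 8↦3, 9↦9, 10↦0]  zeros at y ∈ {10}
  x = 9: [0↦10, 1↦5, 2↦7, 3↦5, 4↦10, 5↦0, 6↦8, 7↦1, 8↦1, 9↦8, 10↦0]  zeros at y ∈ {5, 10}
  x = 10: [0↦4, 1↦0, 2↦3, 3↦2, 4↦8, 5↦10, 6↦8, 7↦2, 8↦3, 9↦0, 10↦4]  zeros at y ∈ {1, 9}
Collecting zeros: affine points = {(2, 8), (2, 9), (5, 5), (5, 8), (6, 1), (6, 7), (7, 7), (8, 10), (9, 5), (9, 10), (10, 1), (10, 9)}.
Total count |C(F_11)_aff| = 12.


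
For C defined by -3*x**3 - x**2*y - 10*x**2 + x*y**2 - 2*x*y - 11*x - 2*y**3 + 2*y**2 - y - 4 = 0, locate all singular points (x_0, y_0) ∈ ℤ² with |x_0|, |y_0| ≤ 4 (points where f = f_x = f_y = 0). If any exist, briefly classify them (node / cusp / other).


Singular points: {(-1, 0)}; classification: node.

Compute partial derivatives:
  f_x = -9*x**2 - 2*x*y - 20*x + y**2 - 2*y - 11.
  f_y = -x**2 + 2*x*y - 2*x - 6*y**2 + 4*y - 1.
Scan x_0 ∈ {−4, ..., 4}. For each x_0, f_y(x_0, y) is a polynomial in y; find its integer roots y ∈ {−4, ..., 4}, then test f_x and f at those candidates.
  x = -4: f_y(-4, y) = -6*y**2 - 4*y - 9; no integer root y with |y| ≤ 4.
  x = -3: f_y(-3, y) = -6*y**2 - 2*y - 4; no integer root y with |y| ≤ 4.
  x = -2: f_y(-2, y) = -6*y**2 - 1; no integer root y with |y| ≤ 4.
  x = -1: f_y(-1, y) = -6*y**2 + 2*y; vanishes at y ∈ {0}. (-1, 0): f_x = 0, f = 0 — SINGULAR.
  x = 0: f_y(0, y) = -6*y**2 + 4*y - 1; no integer root y with |y| ≤ 4.
  x = 1: f_y(1, y) = -6*y**2 + 6*y - 4; no integer root y with |y| ≤ 4.
  x = 2: f_y(2, y) = -6*y**2 + 8*y - 9; no integer root y with |y| ≤ 4.
  x = 3: f_y(3, y) = -6*y**2 + 10*y - 16; no integer root y with |y| ≤ 4.
  x = 4: f_y(4, y) = -6*y**2 + 12*y - 25; no integer root y with |y| ≤ 4.
Only singular point on the grid: (-1, 0).
Classify: substitute x = -1 + u, y = 0 + v and expand: f = -3*u**3 - u**2*v - u**2 + u*v**2 - 2*v**3 + v**2.
No constant or linear terms (consistent with a singular point). Quadratic part: -u**2 + v**2. Cubic part: -3*u**3 - u**2*v + u*v**2 - 2*v**3.
The quadratic part v**2 - u**2 = (v − u)(v + u) splits into two distinct linear factors, so there are two distinct tangent lines y − 0 = ±(x − -1) — this is a node (ordinary double point).
Classification: node.


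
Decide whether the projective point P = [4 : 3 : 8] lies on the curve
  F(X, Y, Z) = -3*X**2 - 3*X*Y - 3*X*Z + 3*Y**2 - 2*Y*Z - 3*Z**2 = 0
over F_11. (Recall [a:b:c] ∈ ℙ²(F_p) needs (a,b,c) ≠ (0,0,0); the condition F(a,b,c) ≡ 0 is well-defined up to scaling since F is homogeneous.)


F(4,3,8) ≡ 3 (mod 11); P is NOT on the curve.

Evaluate F(4, 3, 8) term-by-term (mod 11).
  -3*X**2 ↦ -3·16·1·1 = -48
  -3*X*Y ↦ -3·4·3·1 = -36
  -3*X*Z ↦ -3·4·1·8 = -96
  3*Y**2 ↦ 3·1·9·1 = 27
  -2*Y*Z ↦ -2·1·3·8 = -48
  -3*Z**2 ↦ -3·1·1·64 = -192
Sum: F(4, 3, 8) = (-48) + (-36) + (-96) + (27) + (-48) + (-192) = -393.
Reducing mod 11: -393 ≡ 3 (mod 11).
Since F(a, b, c) ≡ 3 ≠ 0 (mod 11), P does NOT lie on the curve.


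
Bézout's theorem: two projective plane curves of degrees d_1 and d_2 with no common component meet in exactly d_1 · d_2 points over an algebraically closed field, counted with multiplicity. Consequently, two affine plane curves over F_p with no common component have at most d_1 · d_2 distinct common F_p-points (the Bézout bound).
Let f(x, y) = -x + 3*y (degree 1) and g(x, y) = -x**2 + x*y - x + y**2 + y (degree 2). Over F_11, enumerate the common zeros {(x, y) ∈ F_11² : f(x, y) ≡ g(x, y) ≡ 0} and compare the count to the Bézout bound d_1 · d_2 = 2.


Common zeros: {(0, 0), (1, 4)}; count = 2; Bézout bound = 2.

deg(f) = 1, deg(g) = 2, so Bézout bound = 2.
Scan x ∈ F_11. For each x, list the y ∈ F_11 with f(x, y) ≡ 0 and those with g(x, y) ≡ 0 (mod 11); the common zeros in that column are the intersection.
  x = 0: f ≡ 0 at y ∈ {0}; g ≡ 0 at y ∈ {0, 10}; common: {0}.
  x = 1: f ≡ 0 at y ∈ {4}; g ≡ 0 at y ∈ {4, 5}; common: {4}.
  x = 2: f ≡ 0 at y ∈ {8}; g ≡ 0 at y ∈ {4}; common: ∅.
  x = 3: f ≡ 0 at y ∈ {1}; g ≡ 0 at y ∈ {2, 5}; common: ∅.
  x = 4: f ≡ 0 at y ∈ {5}; g ≡ 0 at y ∈ ∅; common: ∅.
  x = 5: f ≡ 0 at y ∈ {9}; g ≡ 0 at y ∈ ∅; common: ∅.
  x = 6: f ≡ 0 at y ∈ {2}; g ≡ 0 at y ∈ ∅; common: ∅.
  x = 7: f ≡ 0 at y ∈ {6}; g ≡ 0 at y ∈ ∅; common: ∅.
  x = 8: f ≡ 0 at y ∈ {10}; g ≡ 0 at y ∈ ∅; common: ∅.
  x = 9: f ≡ 0 at y ∈ {3}; g ≡ 0 at y ∈ {2, 10}; common: ∅.
  x = 10: f ≡ 0 at y ∈ {7}; g ≡ 0 at y ∈ {0}; common: ∅.
Collecting: common zeros = {(0, 0), (1, 4)}, so the count is 2.
Comparison with the Bézout bound: 2 ≤ 2 = deg(f)·deg(g), as expected for curves with no common component (the bound is attained).


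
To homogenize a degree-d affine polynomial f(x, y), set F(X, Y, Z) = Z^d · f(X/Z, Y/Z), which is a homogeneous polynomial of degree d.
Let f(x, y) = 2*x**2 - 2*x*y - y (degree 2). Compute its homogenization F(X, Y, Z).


F(X, Y, Z) = 2*X**2 - 2*X*Y - Y*Z

deg(f) = 2.
Substitute x = X/Z, y = Y/Z into f, then multiply by Z^2.
  monomial 2·x^2·y^0 ↦ 2·X^2·Y^0·Z^0.
  monomial -2·x^1·y^1 ↦ -2·X^1·Y^1·Z^0.
  monomial -1·x^0·y^1 ↦ -1·X^0·Y^1·Z^1.
Collecting: F(X, Y, Z) = 2*X**2 - 2*X*Y - Y*Z.


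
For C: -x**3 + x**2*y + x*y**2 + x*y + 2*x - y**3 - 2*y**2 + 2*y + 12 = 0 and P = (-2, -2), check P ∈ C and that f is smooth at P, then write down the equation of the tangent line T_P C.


Tangent line at P: 8*y + 16 = 0.

Step 1: f(-2, -2) = 0, so P lies on C.
Step 2: partial derivatives
  f_x(x, y) = -3*x**2 + 2*x*y + y**2 + y + 2, f_y(x, y) = x**2 + 2*x*y + x - 3*y**2 - 4*y + 2.
  f_x(P) = 0, f_y(P) = 8 (gradient nonzero, so P is smooth).
Step 3: tangent line at P: 0·(x − -2) + 8·(y − -2) = 0.
Expanding: 8*y + 16 = 0.


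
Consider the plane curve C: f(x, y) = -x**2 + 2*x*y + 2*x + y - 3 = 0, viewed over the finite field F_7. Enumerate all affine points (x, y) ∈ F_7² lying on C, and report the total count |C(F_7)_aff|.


Affine F_7-points: {(0, 3), (1, 3), (2, 2), (4, 2), (5, 1), (6, 1)}; count = 6.

For each of the 49 pairs (x, y) ∈ F_7², evaluate f(x, y) mod 7. Record the zeros.
  x = 0: [0↦4, 1↦5, 2↦6, 3↦0, 4↦1, 5↦2, 6↦3]  zeros at y ∈ {3}
  x = 1: [0↦5, 1↦1, 2↦4, 3↦0, 4↦3, 5↦6, 6↦2]  zeros at y ∈ {3}
  x = 2: [0↦4, 1↦2, 2↦0, 3↦5, 4↦3, 5↦1, 6↦6]  zeros at y ∈ {2}
  x = 3: [0↦1, 1↦1, 2↦1, 3↦1, 4↦1, 5↦1, 6↦1]  zeros at y ∈ ∅
  x = 4: [0↦3, 1↦5, 2↦0, 3↦2, 4↦4, 5↦6, 6↦1]  zeros at y ∈ {2}
  x = 5: [0↦3, 1↦0, 2↦4, 3↦1, 4↦5, 5↦2, 6↦6]  zeros at y ∈ {1}
  x = 6: [0↦1, 1↦0, 2↦6, 3↦5, 4↦4, 5↦3, 6↦2]  zeros at y ∈ {1}
Collecting zeros: affine points = {(0, 3), (1, 3), (2, 2), (4, 2), (5, 1), (6, 1)}.
Total count |C(F_7)_aff| = 6.


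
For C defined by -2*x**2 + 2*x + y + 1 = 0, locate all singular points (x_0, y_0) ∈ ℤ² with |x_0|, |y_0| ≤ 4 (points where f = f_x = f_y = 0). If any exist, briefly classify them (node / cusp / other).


No singular points in the scanned grid; C is smooth there.

Compute partial derivatives:
  f_x = 2 - 4*x.
  f_y = 1.
f_y = 1 is a nonzero constant, so f_y never vanishes: no point (x, y) can satisfy f = f_x = f_y = 0. In particular no (x, y) ∈ {−4, ..., 4}² is singular; the curve is smooth.


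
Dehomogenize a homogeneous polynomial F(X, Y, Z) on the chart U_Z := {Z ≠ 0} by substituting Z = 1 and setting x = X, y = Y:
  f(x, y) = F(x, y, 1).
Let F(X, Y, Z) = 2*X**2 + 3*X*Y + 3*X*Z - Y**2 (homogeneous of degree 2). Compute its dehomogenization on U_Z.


f(x, y) = 2*x**2 + 3*x*y + 3*x - y**2

On U_Z we set Z = 1. Each monomial c·X^i·Y^j·Z^k in F becomes c·x^i·y^j·1^k = c·x^i·y^j.
Substituting Z = 1: F(X, Y, 1) = 2*x**2 + 3*x*y + 3*x - y**2.
Note: deg(f) ≤ deg(F) = 2; strict inequality happens when F is divisible by Z (lost terms).


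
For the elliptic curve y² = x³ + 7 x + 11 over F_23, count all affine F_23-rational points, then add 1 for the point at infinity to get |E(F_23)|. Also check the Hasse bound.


Affine points = {(3, 6), (3, 17), (6, 4), (6, 19), (7, 9), (7, 14), (8, 2), (8, 21), (10, 0), (11, 4), (11, 19), (12, 11), (12, 12), (14, 1), (14, 22), (15, 8), (15, 15), (17, 11), (17, 12), (18, 9), (18, 14), (20, 3), (20, 20), (21, 9), (21, 14), (22, 7), (22, 16)}; affine count = 27; |E(F_23)| = 28.

Discriminant check: Δ ∝ 4a³ + 27b² = 4·7³ + 27·11² = 4·343 + 27·121 ≡ 16 (mod 23). Nonzero ⇒ E is nonsingular.
For each x ∈ F_23, compute rhs = x³ + 7·x + 11 mod 23, then count y ∈ F_23 with y² ≡ rhs.
  x = 0: rhs = 11, matching y values: none (0 points).
  x = 1: rhs = 19, matching y values: none (0 points).
  x = 2: rhs = 10, matching y values: none (0 points).
  x = 3: rhs = 13, matching y values: 6, 17 (2 points).
  x = 4: rhs = 11, matching y values: none (0 points).
  x = 5: rhs = 10, matching y values: none (0 points).
  x = 6: rhs = 16, matching y values: 4, 19 (2 points).
  x = 7: rhs = 12, matching y values: 9, 14 (2 points).
  x = 8: rhs = 4, matching y values: 2, 21 (2 points).
  x = 9: rhs = 21, matching y values: none (0 points).
  x = 10: rhs = 0, matching y values: 0 (1 points).
  x = 11: rhs = 16, matching y values: 4, 19 (2 points).
  x = 12: rhs = 6, matching y values: 11, 12 (2 points).
  x = 13: rhs = 22, matching y values: none (0 points).
  x = 14: rhs = 1, matching y values: 1, 22 (2 points).
  x = 15: rhs = 18, matching y values: 8, 15 (2 points).
  x = 16: rhs = 10, matching y values: none (0 points).
  x = 17: rhs = 6, matching y values: 11, 12 (2 points).
  x = 18: rhs = 12, matching y values: 9, 14 (2 points).
  x = 19: rhs = 11, matching y values: none (0 points).
  x = 20: rhs = 9, matching y values: 3, 20 (2 points).
  x = 21: rhs = 12, matching y values: 9, 14 (2 points).
  x = 22: rhs = 3, matching y values: 7, 16 (2 points).
Total affine count: 27.
Full point count |E(F_23)| = 27 + 1 = 28.
Hasse bound: |28 − (23+1)| = |4| = 4 ≤ 2√23 ≈ 9.5917 ✓.


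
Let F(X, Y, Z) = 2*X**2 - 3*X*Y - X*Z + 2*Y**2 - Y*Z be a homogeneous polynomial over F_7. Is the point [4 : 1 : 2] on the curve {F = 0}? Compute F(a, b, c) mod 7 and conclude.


F(4,1,2) ≡ 5 (mod 7); P is NOT on the curve.

Evaluate F(4, 1, 2) term-by-term (mod 7).
  2*X**2 ↦ 2·16·1·1 = 32
  -3*X*Y ↦ -3·4·1·1 = -12
  -X*Z ↦ -1·4·1·2 = -8
  2*Y**2 ↦ 2·1·1·1 = 2
  -Y*Z ↦ -1·1·1·2 = -2
Sum: F(4, 1, 2) = (32) + (-12) + (-8) + (2) + (-2) = 12.
Reducing mod 7: 12 ≡ 5 (mod 7).
Since F(a, b, c) ≡ 5 ≠ 0 (mod 7), P does NOT lie on the curve.


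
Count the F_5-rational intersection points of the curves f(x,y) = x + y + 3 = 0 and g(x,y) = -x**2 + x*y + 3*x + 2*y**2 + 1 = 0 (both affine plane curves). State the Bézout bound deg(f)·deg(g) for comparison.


Common zeros: {(3, 4)}; count = 1; Bézout bound = 2.

deg(f) = 1, deg(g) = 2, so Bézout bound = 2.
Scan x ∈ F_5. For each x, list the y ∈ F_5 with f(x, y) ≡ 0 and those with g(x, y) ≡ 0 (mod 5); the common zeros in that column are the intersection.
  x = 0: f ≡ 0 at y ∈ {2}; g ≡ 0 at y ∈ ∅; common: ∅.
  x = 1: f ≡ 0 at y ∈ {1}; g ≡ 0 at y ∈ ∅; common: ∅.
  x = 2: f ≡ 0 at y ∈ {0}; g ≡ 0 at y ∈ {2}; common: ∅.
  x = 3: f ≡ 0 at y ∈ {4}; g ≡ 0 at y ∈ {2, 4}; common: {4}.
  x = 4: f ≡ 0 at y ∈ {3}; g ≡ 0 at y ∈ {4}; common: ∅.
Collecting: common zeros = {(3, 4)}, so the count is 1.
Comparison with the Bézout bound: 1 ≤ 2 = deg(f)·deg(g), as expected for curves with no common component (the affine F_5-count falls short of the bound because intersections may lie at infinity, over extension fields, or carry multiplicity).


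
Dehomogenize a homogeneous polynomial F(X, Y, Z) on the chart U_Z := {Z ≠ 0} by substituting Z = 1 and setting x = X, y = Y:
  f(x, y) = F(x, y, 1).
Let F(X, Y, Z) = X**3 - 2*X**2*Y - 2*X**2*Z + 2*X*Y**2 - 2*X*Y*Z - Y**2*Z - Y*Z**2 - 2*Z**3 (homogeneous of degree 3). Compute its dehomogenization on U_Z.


f(x, y) = x**3 - 2*x**2*y - 2*x**2 + 2*x*y**2 - 2*x*y - y**2 - y - 2

On U_Z we set Z = 1. Each monomial c·X^i·Y^j·Z^k in F becomes c·x^i·y^j·1^k = c·x^i·y^j.
Substituting Z = 1: F(X, Y, 1) = x**3 - 2*x**2*y - 2*x**2 + 2*x*y**2 - 2*x*y - y**2 - y - 2.
Note: deg(f) ≤ deg(F) = 3; strict inequality happens when F is divisible by Z (lost terms).


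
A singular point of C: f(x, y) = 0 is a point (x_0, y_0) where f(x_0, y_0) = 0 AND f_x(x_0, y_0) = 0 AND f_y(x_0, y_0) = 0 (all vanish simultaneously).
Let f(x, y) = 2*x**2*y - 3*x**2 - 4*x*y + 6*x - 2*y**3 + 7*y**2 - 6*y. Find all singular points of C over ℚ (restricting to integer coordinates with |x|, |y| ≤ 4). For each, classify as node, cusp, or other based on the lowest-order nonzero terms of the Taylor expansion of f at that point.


Singular points: {(1, 1)}; classification: node.

Compute partial derivatives:
  f_x = 4*x*y - 6*x - 4*y + 6.
  f_y = 2*x**2 - 4*x - 6*y**2 + 14*y - 6.
Scan x_0 ∈ {−4, ..., 4}. For each x_0, f_y(x_0, y) is a polynomial in y; find its integer roots y ∈ {−4, ..., 4}, then test f_x and f at those candidates.
  x = -4: f_y(-4, y) = -6*y**2 + 14*y + 42; no integer root y with |y| ≤ 4.
  x = -3: f_y(-3, y) = -6*y**2 + 14*y + 24; no integer root y with |y| ≤ 4.
  x = -2: f_y(-2, y) = -6*y**2 + 14*y + 10; no integer root y with |y| ≤ 4.
  x = -1: f_y(-1, y) = -6*y**2 + 14*y; vanishes at y ∈ {0}. (-1, 0): f_x = 12 ≠ 0.
  x = 0: f_y(0, y) = -6*y**2 + 14*y - 6; no integer root y with |y| ≤ 4.
  x = 1: f_y(1, y) = -6*y**2 + 14*y - 8; vanishes at y ∈ {1}. (1, 1): f_x = 0, f = 0 — SINGULAR.
  x = 2: f_y(2, y) = -6*y**2 + 14*y - 6; no integer root y with |y| ≤ 4.
  x = 3: f_y(3, y) = -6*y**2 + 14*y; vanishes at y ∈ {0}. (3, 0): f_x = -12 ≠ 0.
  x = 4: f_y(4, y) = -6*y**2 + 14*y + 10; no integer root y with |y| ≤ 4.
Only singular point on the grid: (1, 1).
Classify: substitute x = 1 + u, y = 1 + v and expand: f = 2*u**2*v - u**2 - 2*v**3 + v**2.
No constant or linear terms (consistent with a singular point). Quadratic part: -u**2 + v**2. Cubic part: 2*u**2*v - 2*v**3.
The quadratic part v**2 - u**2 = (v − u)(v + u) splits into two distinct linear factors, so there are two distinct tangent lines y − 1 = ±(x − 1) — this is a node (ordinary double point).
Classification: node.


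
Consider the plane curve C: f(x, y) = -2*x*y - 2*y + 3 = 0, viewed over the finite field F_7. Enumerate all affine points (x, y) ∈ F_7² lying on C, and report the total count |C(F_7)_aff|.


Affine F_7-points: {(0, 5), (1, 6), (2, 4), (3, 3), (4, 1), (5, 2)}; count = 6.

For each of the 49 pairs (x, y) ∈ F_7², evaluate f(x, y) mod 7. Record the zeros.
  x = 0: [0↦3, 1↦1, 2↦6, 3↦4, 4↦2, 5↦0, 6↦5]  zeros at y ∈ {5}
  x = 1: [0↦3, 1↦6, 2↦2, 3↦5, 4↦1, 5↦4, 6↦0]  zeros at y ∈ {6}
  x = 2: [0↦3, 1↦4, 2↦5, 3↦6, 4↦0, 5↦1, 6↦2]  zeros at y ∈ {4}
  x = 3: [0↦3, 1↦2, 2↦1, 3↦0, 4↦6, 5↦5, 6↦4]  zeros at y ∈ {3}
  x = 4: [0↦3, 1↦0, 2↦4, 3↦1, 4↦5, 5↦2, 6↦6]  zeros at y ∈ {1}
  x = 5: [0↦3, 1↦5, 2↦0, 3↦2, 4↦4, 5↦6, 6↦1]  zeros at y ∈ {2}
  x = 6: [0↦3, 1↦3, 2↦3, 3↦3, 4↦3, 5↦3, 6↦3]  zeros at y ∈ ∅
Collecting zeros: affine points = {(0, 5), (1, 6), (2, 4), (3, 3), (4, 1), (5, 2)}.
Total count |C(F_7)_aff| = 6.


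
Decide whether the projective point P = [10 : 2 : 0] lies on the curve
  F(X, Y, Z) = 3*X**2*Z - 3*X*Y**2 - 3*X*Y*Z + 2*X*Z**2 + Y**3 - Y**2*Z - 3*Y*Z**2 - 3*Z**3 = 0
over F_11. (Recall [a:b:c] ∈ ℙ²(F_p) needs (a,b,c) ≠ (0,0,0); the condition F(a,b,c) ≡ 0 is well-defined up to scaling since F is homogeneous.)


F(10,2,0) ≡ 9 (mod 11); P is NOT on the curve.

Evaluate F(10, 2, 0) term-by-term (mod 11).
  3*X**2*Z ↦ 3·100·1·0 = 0
  -3*X*Y**2 ↦ -3·10·4·1 = -120
  -3*X*Y*Z ↦ -3·10·2·0 = 0
  2*X*Z**2 ↦ 2·10·1·0 = 0
  Y**3 ↦ 1·1·8·1 = 8
  -Y**2*Z ↦ -1·1·4·0 = 0
  -3*Y*Z**2 ↦ -3·1·2·0 = 0
  -3*Z**3 ↦ -3·1·1·0 = 0
Sum: F(10, 2, 0) = (0) + (-120) + (0) + (0) + (8) + (0) + (0) + (0) = -112.
Reducing mod 11: -112 ≡ 9 (mod 11).
Since F(a, b, c) ≡ 9 ≠ 0 (mod 11), P does NOT lie on the curve.


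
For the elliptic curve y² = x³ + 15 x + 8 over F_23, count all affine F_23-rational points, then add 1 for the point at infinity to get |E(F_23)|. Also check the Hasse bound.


Affine points = {(0, 10), (0, 13), (1, 1), (1, 22), (2, 0), (5, 1), (5, 22), (10, 10), (10, 13), (11, 3), (11, 20), (13, 10), (13, 13), (14, 8), (14, 15), (17, 1), (17, 22), (21, 4), (21, 19)}; affine count = 19; |E(F_23)| = 20.

Discriminant check: Δ ∝ 4a³ + 27b² = 4·15³ + 27·8² = 4·3375 + 27·64 ≡ 2 (mod 23). Nonzero ⇒ E is nonsingular.
For each x ∈ F_23, compute rhs = x³ + 15·x + 8 mod 23, then count y ∈ F_23 with y² ≡ rhs.
  x = 0: rhs = 8, matching y values: 10, 13 (2 points).
  x = 1: rhs = 1, matching y values: 1, 22 (2 points).
  x = 2: rhs = 0, matching y values: 0 (1 points).
  x = 3: rhs = 11, matching y values: none (0 points).
  x = 4: rhs = 17, matching y values: none (0 points).
  x = 5: rhs = 1, matching y values: 1, 22 (2 points).
  x = 6: rhs = 15, matching y values: none (0 points).
  x = 7: rhs = 19, matching y values: none (0 points).
  x = 8: rhs = 19, matching y values: none (0 points).
  x = 9: rhs = 21, matching y values: none (0 points).
  x = 10: rhs = 8, matching y values: 10, 13 (2 points).
  x = 11: rhs = 9, matching y values: 3, 20 (2 points).
  x = 12: rhs = 7, matching y values: none (0 points).
  x = 13: rhs = 8, matching y values: 10, 13 (2 points).
  x = 14: rhs = 18, matching y values: 8, 15 (2 points).
  x = 15: rhs = 20, matching y values: none (0 points).
  x = 16: rhs = 20, matching y values: none (0 points).
  x = 17: rhs = 1, matching y values: 1, 22 (2 points).
  x = 18: rhs = 15, matching y values: none (0 points).
  x = 19: rhs = 22, matching y values: none (0 points).
  x = 20: rhs = 5, matching y values: none (0 points).
  x = 21: rhs = 16, matching y values: 4, 19 (2 points).
  x = 22: rhs = 15, matching y values: none (0 points).
Total affine count: 19.
Full point count |E(F_23)| = 19 + 1 = 20.
Hasse bound: |20 − (23+1)| = |-4| = 4 ≤ 2√23 ≈ 9.5917 ✓.


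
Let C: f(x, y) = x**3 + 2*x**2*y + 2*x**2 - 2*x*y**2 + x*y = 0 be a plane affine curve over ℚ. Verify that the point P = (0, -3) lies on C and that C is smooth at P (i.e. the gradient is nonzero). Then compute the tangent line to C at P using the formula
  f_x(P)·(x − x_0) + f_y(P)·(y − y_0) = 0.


Tangent line at P: -21*x = 0.

Step 1: f(0, -3) = 0, so P lies on C.
Step 2: partial derivatives
  f_x(x, y) = 3*x**2 + 4*x*y + 4*x - 2*y**2 + y, f_y(x, y) = 2*x**2 - 4*x*y + x.
  f_x(P) = -21, f_y(P) = 0 (gradient nonzero, so P is smooth).
Step 3: tangent line at P: -21·(x − 0) + 0·(y − -3) = 0.
Expanding: -21*x = 0.


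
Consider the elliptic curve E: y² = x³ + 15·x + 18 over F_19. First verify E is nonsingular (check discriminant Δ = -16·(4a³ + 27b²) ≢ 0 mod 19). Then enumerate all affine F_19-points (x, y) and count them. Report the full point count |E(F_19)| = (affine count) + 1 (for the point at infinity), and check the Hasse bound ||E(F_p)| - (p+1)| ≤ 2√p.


Affine points = {(4, 3), (4, 16), (5, 3), (5, 16), (6, 1), (6, 18), (8, 2), (8, 17), (10, 3), (10, 16), (12, 8), (12, 11), (13, 4), (13, 15)}; affine count = 14; |E(F_19)| = 15.

Discriminant check: Δ ∝ 4a³ + 27b² = 4·15³ + 27·18² = 4·3375 + 27·324 ≡ 18 (mod 19). Nonzero ⇒ E is nonsingular.
For each x ∈ F_19, compute rhs = x³ + 15·x + 18 mod 19, then count y ∈ F_19 with y² ≡ rhs.
  x = 0: rhs = 18, matching y values: none (0 points).
  x = 1: rhs = 15, matching y values: none (0 points).
  x = 2: rhs = 18, matching y values: none (0 points).
  x = 3: rhs = 14, matching y values: none (0 points).
  x = 4: rhs = 9, matching y values: 3, 16 (2 points).
  x = 5: rhs = 9, matching y values: 3, 16 (2 points).
  x = 6: rhs = 1, matching y values: 1, 18 (2 points).
  x = 7: rhs = 10, matching y values: none (0 points).
  x = 8: rhs = 4, matching y values: 2, 17 (2 points).
  x = 9: rhs = 8, matching y values: none (0 points).
  x = 10: rhs = 9, matching y values: 3, 16 (2 points).
  x = 11: rhs = 13, matching y values: none (0 points).
  x = 12: rhs = 7, matching y values: 8, 11 (2 points).
  x = 13: rhs = 16, matching y values: 4, 15 (2 points).
  x = 14: rhs = 8, matching y values: none (0 points).
  x = 15: rhs = 8, matching y values: none (0 points).
  x = 16: rhs = 3, matching y values: none (0 points).
  x = 17: rhs = 18, matching y values: none (0 points).
  x = 18: rhs = 2, matching y values: none (0 points).
Total affine count: 14.
Full point count |E(F_19)| = 14 + 1 = 15.
Hasse bound: |15 − (19+1)| = |-5| = 5 ≤ 2√19 ≈ 8.7178 ✓.


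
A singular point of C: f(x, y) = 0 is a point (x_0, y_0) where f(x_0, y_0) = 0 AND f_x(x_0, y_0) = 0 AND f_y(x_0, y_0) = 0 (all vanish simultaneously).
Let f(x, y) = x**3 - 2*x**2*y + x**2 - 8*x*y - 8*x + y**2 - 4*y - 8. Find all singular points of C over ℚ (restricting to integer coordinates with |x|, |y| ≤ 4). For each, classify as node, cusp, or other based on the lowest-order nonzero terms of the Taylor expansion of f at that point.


Singular points: {(-2, -2)}; classification: node.

Compute partial derivatives:
  f_x = 3*x**2 - 4*x*y + 2*x - 8*y - 8.
  f_y = -2*x**2 - 8*x + 2*y - 4.
Scan x_0 ∈ {−4, ..., 4}. For each x_0, f_y(x_0, y) is a polynomial in y; find its integer roots y ∈ {−4, ..., 4}, then test f_x and f at those candidates.
  x = -4: f_y(-4, y) = 2*y - 4; vanishes at y ∈ {2}. (-4, 2): f_x = 48 ≠ 0.
  x = -3: f_y(-3, y) = 2*y + 2; vanishes at y ∈ {-1}. (-3, -1): f_x = 9 ≠ 0.
  x = -2: f_y(-2, y) = 2*y + 4; vanishes at y ∈ {-2}. (-2, -2): f_x = 0, f = 0 — SINGULAR.
  x = -1: f_y(-1, y) = 2*y + 2; vanishes at y ∈ {-1}. (-1, -1): f_x = -3 ≠ 0.
  x = 0: f_y(0, y) = 2*y - 4; vanishes at y ∈ {2}. (0, 2): f_x = -24 ≠ 0.
  x = 1: f_y(1, y) = 2*y - 14; no integer root y with |y| ≤ 4.
  x = 2: f_y(2, y) = 2*y - 28; no integer root y with |y| ≤ 4.
  x = 3: f_y(3, y) = 2*y - 46; no integer root y with |y| ≤ 4.
  x = 4: f_y(4, y) = 2*y - 68; no integer root y with |y| ≤ 4.
Only singular point on the grid: (-2, -2).
Classify: substitute x = -2 + u, y = -2 + v and expand: f = u**3 - 2*u**2*v - u**2 + v**2.
No constant or linear terms (consistent with a singular point). Quadratic part: -u**2 + v**2. Cubic part: u**3 - 2*u**2*v.
The quadratic part v**2 - u**2 = (v − u)(v + u) splits into two distinct linear factors, so there are two distinct tangent lines y − -2 = ±(x − -2) — this is a node (ordinary double point).
Classification: node.


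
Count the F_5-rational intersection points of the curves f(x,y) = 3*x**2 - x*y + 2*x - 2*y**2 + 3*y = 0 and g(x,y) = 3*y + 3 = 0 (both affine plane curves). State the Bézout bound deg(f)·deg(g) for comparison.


Common zeros: {(0, 4), (4, 4)}; count = 2; Bézout bound = 2.

deg(f) = 2, deg(g) = 1, so Bézout bound = 2.
Scan x ∈ F_5. For each x, list the y ∈ F_5 with f(x, y) ≡ 0 and those with g(x, y) ≡ 0 (mod 5); the common zeros in that column are the intersection.
  x = 0: f ≡ 0 at y ∈ {0, 4}; g ≡ 0 at y ∈ {4}; common: {4}.
  x = 1: f ≡ 0 at y ∈ {0, 1}; g ≡ 0 at y ∈ {4}; common: ∅.
  x = 2: f ≡ 0 at y ∈ {1, 2}; g ≡ 0 at y ∈ {4}; common: ∅.
  x = 3: f ≡ 0 at y ∈ {2, 3}; g ≡ 0 at y ∈ {4}; common: ∅.
  x = 4: f ≡ 0 at y ∈ {3, 4}; g ≡ 0 at y ∈ {4}; common: {4}.
Collecting: common zeros = {(0, 4), (4, 4)}, so the count is 2.
Comparison with the Bézout bound: 2 ≤ 2 = deg(f)·deg(g), as expected for curves with no common component (the bound is attained).


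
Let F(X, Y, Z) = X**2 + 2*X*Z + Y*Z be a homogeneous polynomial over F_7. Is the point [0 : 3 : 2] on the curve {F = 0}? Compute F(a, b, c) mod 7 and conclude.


F(0,3,2) ≡ 6 (mod 7); P is NOT on the curve.

Evaluate F(0, 3, 2) term-by-term (mod 7).
  X**2 ↦ 1·0·1·1 = 0
  2*X*Z ↦ 2·0·1·2 = 0
  Y*Z ↦ 1·1·3·2 = 6
Sum: F(0, 3, 2) = (0) + (0) + (6) = 6.
Reducing mod 7: 6 ≡ 6 (mod 7).
Since F(a, b, c) ≡ 6 ≠ 0 (mod 7), P does NOT lie on the curve.


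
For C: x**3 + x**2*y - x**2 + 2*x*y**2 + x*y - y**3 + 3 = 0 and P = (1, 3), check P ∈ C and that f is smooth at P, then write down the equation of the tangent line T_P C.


Tangent line at P: 28*x - 13*y + 11 = 0.

Step 1: f(1, 3) = 0, so P lies on C.
Step 2: partial derivatives
  f_x(x, y) = 3*x**2 + 2*x*y - 2*x + 2*y**2 + y, f_y(x, y) = x**2 + 4*x*y + x - 3*y**2.
  f_x(P) = 28, f_y(P) = -13 (gradient nonzero, so P is smooth).
Step 3: tangent line at P: 28·(x − 1) + -13·(y − 3) = 0.
Expanding: 28*x - 13*y + 11 = 0.


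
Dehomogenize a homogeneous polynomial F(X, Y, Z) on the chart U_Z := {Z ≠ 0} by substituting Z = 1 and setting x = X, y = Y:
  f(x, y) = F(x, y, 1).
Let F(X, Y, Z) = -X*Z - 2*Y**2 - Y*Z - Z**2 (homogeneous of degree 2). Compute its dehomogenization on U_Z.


f(x, y) = -x - 2*y**2 - y - 1

On U_Z we set Z = 1. Each monomial c·X^i·Y^j·Z^k in F becomes c·x^i·y^j·1^k = c·x^i·y^j.
Substituting Z = 1: F(X, Y, 1) = -x - 2*y**2 - y - 1.
Note: deg(f) ≤ deg(F) = 2; strict inequality happens when F is divisible by Z (lost terms).


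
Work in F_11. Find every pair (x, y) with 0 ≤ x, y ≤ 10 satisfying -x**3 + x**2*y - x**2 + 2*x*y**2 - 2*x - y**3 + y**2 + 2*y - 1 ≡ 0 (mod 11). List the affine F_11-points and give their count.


Affine F_11-points: {(1, 1), (5, 10), (7, 0), (7, 2), (8, 4), (8, 9), (9, 8)}; count = 7.

For each of the 121 pairs (x, y) ∈ F_11², evaluate f(x, y) mod 11. Record the zeros.
  x = 0: [0↦10, 1↦1, 2↦10, 3↦9, 4↦3, 5↦8, 6↦7, 7↦5, 8↦7, 9↦7, 10↦10]  zeros at y ∈ ∅
  x = 1: [0↦6, 1↦0, 2↦5, 3↦4, 4↦2, 5↦4, 6↦4, 7↦7, 8↦7, 9↦9, 10↦7]  zeros at y ∈ {1}
  x = 2: [0↦5, 1↦4, 2↦7, 3↦8, 4↦1, 5↦2, 6↦5, 7↦4, 8↦4, 9↦10, 10↦5]  zeros at y ∈ ∅
  x = 3: [0↦1, 1↦7, 2↦10, 3↦4, 4↦5, 5↦7, 6↦4, 7↦1, 8↦3, 9↦4, 10↦9]  zeros at y ∈ ∅
  x = 4: [0↦10, 1↦3, 2↦8, 3↦8, 4↦8, 5↦2, 6↦6, 7↦3, 8↦9, 9↦7, 10↦2]  zeros at y ∈ ∅
  x = 5: [0↦4, 1↦8, 2↦6, 3↦3, 4↦4, 5↦3, 6↦5, 7↦4, 8↦5, 9↦2, 10↦0]  zeros at y ∈ {10}
  x = 6: [0↦10, 1↦5, 2↦9, 3↦5, 4↦9, 5↦4, 6↦6, 7↦9, 8↦7, 9↦5, 10↦8]  zeros at y ∈ ∅
  x = 7: [0↦0, 1↦10, 2↦0, 3↦8, 4↦6, 5↦10, 6↦3, 7↦1, 8↦9, 9↦10, 10↦9]  zeros at y ∈ {0, 2}
  x = 8: [0↦1, 1↦6, 2↦6, 3↦6, 4↦0, 5↦4, 6↦1, 7↦7, 8↦5, 9↦0, 10↦8]  zeros at y ∈ {4, 9}
  x = 9: [0↦7, 1↦9, 2↦10, 3↦4, 4↦7, 5↦2, 6↦5, 7↦10, 8↦0, 9↦2, 10↦10]  zeros at y ∈ {8}
  x = 10: [0↦1, 1↦2, 2↦6, 3↦7, 4↦10, 5↦9, 6↦9, 7↦4, 8↦10, 9↦10, 10↦9]  zeros at y ∈ ∅
Collecting zeros: affine points = {(1, 1), (5, 10), (7, 0), (7, 2), (8, 4), (8, 9), (9, 8)}.
Total count |C(F_11)_aff| = 7.


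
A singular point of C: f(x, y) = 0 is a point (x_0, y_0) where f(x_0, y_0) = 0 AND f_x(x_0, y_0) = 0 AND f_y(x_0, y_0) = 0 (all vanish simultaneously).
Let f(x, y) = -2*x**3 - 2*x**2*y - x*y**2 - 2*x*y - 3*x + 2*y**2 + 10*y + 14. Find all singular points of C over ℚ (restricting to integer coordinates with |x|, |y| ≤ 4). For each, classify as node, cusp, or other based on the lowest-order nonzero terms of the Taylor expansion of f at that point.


Singular points: {(1, -3)}; classification: cusp.

Compute partial derivatives:
  f_x = -6*x**2 - 4*x*y - y**2 - 2*y - 3.
  f_y = -2*x**2 - 2*x*y - 2*x + 4*y + 10.
Scan x_0 ∈ {−4, ..., 4}. For each x_0, f_y(x_0, y) is a polynomial in y; find its integer roots y ∈ {−4, ..., 4}, then test f_x and f at those candidates.
  x = -4: f_y(-4, y) = 12*y - 14; no integer root y with |y| ≤ 4.
  x = -3: f_y(-3, y) = 10*y - 2; no integer root y with |y| ≤ 4.
  x = -2: f_y(-2, y) = 8*y + 6; no integer root y with |y| ≤ 4.
  x = -1: f_y(-1, y) = 6*y + 10; no integer root y with |y| ≤ 4.
  x = 0: f_y(0, y) = 4*y + 10; no integer root y with |y| ≤ 4.
  x = 1: f_y(1, y) = 2*y + 6; vanishes at y ∈ {-3}. (1, -3): f_x = 0, f = 0 — SINGULAR.
  x = 2: f_y(2, y) = -2; no integer root y with |y| ≤ 4.
  x = 3: f_y(3, y) = -2*y - 14; no integer root y with |y| ≤ 4.
  x = 4: f_y(4, y) = -4*y - 30; no integer root y with |y| ≤ 4.
Only singular point on the grid: (1, -3).
Classify: substitute x = 1 + u, y = -3 + v and expand: f = -2*u**3 - 2*u**2*v - u*v**2 + v**2.
No constant or linear terms (consistent with a singular point). Quadratic part: v**2. Cubic part: -2*u**3 - 2*u**2*v - u*v**2.
The quadratic part v**2 is a perfect square, so there is a single (double) tangent line v = 0, i.e. y = -3. Restricting the cubic part to that line (v = 0) leaves -2*u**3 ≠ 0, so f is not divisible by v and the branch is v² ≈ 2*u**3 to lowest order — this is a cusp.
Classification: cusp.


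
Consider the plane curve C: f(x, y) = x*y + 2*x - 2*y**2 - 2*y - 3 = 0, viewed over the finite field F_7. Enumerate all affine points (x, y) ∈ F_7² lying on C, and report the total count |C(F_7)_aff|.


Affine F_7-points: {(0, 1), (0, 5), (1, 5), (2, 2), (2, 5), (3, 5), (3, 6), (4, 3), (4, 5), (5, 0), (5, 5), (6, 4), (6, 5)}; count = 13.

For each of the 49 pairs (x, y) ∈ F_7², evaluate f(x, y) mod 7. Record the zeros.
  x = 0: [0↦4, 1↦0, 2↦6, 3↦1, 4↦6, 5↦0, 6↦4]  zeros at y ∈ {1, 5}
  x = 1: [0↦6, 1↦3, 2↦3, 3↦6, 4↦5, 5↦0, 6↦5]  zeros at y ∈ {5}
  x = 2: [0↦1, 1↦6, 2↦0, 3↦4, 4↦4, 5↦0, 6↦6]  zeros at y ∈ {2, 5}
  x = 3: [0↦3, 1↦2, 2↦4, 3↦2, 4↦3, 5↦0, 6↦0]  zeros at y ∈ {5, 6}
  x = 4: [0↦5, 1↦5, 2↦1, 3↦0, 4↦2, 5↦0, 6↦1]  zeros at y ∈ {3, 5}
  x = 5: [0↦0, 1↦1, 2↦5, 3↦5, 4↦1, 5↦0, 6↦2]  zeros at y ∈ {0, 5}
  x = 6: [0↦2, 1↦4, 2↦2, 3↦3, 4↦0, 5↦0, 6↦3]  zeros at y ∈ {4, 5}
Collecting zeros: affine points = {(0, 1), (0, 5), (1, 5), (2, 2), (2, 5), (3, 5), (3, 6), (4, 3), (4, 5), (5, 0), (5, 5), (6, 4), (6, 5)}.
Total count |C(F_7)_aff| = 13.


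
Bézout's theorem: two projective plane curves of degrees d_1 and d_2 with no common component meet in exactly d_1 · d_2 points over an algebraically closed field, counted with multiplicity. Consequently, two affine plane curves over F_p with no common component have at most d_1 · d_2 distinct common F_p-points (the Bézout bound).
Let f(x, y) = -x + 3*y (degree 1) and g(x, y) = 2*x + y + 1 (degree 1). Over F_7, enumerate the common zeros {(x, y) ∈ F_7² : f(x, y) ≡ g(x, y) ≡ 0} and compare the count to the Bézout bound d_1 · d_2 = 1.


Common zeros: ∅; count = 0; Bézout bound = 1.

deg(f) = 1, deg(g) = 1, so Bézout bound = 1.
Scan x ∈ F_7. For each x, list the y ∈ F_7 with f(x, y) ≡ 0 and those with g(x, y) ≡ 0 (mod 7); the common zeros in that column are the intersection.
  x = 0: f ≡ 0 at y ∈ {0}; g ≡ 0 at y ∈ {6}; common: ∅.
  x = 1: f ≡ 0 at y ∈ {5}; g ≡ 0 at y ∈ {4}; common: ∅.
  x = 2: f ≡ 0 at y ∈ {3}; g ≡ 0 at y ∈ {2}; common: ∅.
  x = 3: f ≡ 0 at y ∈ {1}; g ≡ 0 at y ∈ {0}; common: ∅.
  x = 4: f ≡ 0 at y ∈ {6}; g ≡ 0 at y ∈ {5}; common: ∅.
  x = 5: f ≡ 0 at y ∈ {4}; g ≡ 0 at y ∈ {3}; common: ∅.
  x = 6: f ≡ 0 at y ∈ {2}; g ≡ 0 at y ∈ {1}; common: ∅.
Collecting: common zeros = ∅, so the count is 0.
Comparison with the Bézout bound: 0 ≤ 1 = deg(f)·deg(g), as expected for curves with no common component (the affine F_7-count falls short of the bound because intersections may lie at infinity, over extension fields, or carry multiplicity).
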